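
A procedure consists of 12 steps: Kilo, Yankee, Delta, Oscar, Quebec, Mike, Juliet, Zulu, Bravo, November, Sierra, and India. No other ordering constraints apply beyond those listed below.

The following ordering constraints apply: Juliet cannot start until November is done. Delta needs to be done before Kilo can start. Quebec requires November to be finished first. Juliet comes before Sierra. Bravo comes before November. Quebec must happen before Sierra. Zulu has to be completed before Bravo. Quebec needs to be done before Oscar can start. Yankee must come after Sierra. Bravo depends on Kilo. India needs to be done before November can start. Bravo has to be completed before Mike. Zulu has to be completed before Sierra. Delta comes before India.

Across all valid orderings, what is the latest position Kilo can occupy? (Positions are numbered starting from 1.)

Following every chain forward from Kilo, the steps that must come later are Yankee, Oscar, Quebec, Mike, Juliet, Bravo, November, Sierra — 8 of them.
So at least 8 steps follow Kilo, putting Kilo no later than position 4. That position is achievable by scheduling everything else first.

4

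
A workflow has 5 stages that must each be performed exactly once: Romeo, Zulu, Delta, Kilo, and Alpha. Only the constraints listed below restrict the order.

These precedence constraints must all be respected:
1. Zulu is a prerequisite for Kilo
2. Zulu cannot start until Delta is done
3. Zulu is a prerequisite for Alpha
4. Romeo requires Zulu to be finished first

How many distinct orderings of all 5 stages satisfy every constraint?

6

Delta is the only stage with nothing required before it, so every ordering starts there.
Counting all ways to extend the partial order to a total order gives 6.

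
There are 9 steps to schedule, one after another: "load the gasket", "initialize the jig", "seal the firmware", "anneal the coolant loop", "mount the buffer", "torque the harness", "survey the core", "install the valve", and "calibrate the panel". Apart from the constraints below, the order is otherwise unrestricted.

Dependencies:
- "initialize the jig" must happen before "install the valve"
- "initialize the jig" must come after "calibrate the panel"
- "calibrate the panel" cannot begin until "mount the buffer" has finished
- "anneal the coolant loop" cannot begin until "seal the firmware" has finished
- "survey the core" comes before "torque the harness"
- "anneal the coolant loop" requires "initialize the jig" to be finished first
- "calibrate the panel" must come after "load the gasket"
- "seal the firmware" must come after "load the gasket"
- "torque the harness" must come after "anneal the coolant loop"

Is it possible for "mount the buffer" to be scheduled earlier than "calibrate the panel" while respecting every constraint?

Yes

Every valid ordering already has "mount the buffer" before "calibrate the panel" (the constraints require it), so in particular at least one does.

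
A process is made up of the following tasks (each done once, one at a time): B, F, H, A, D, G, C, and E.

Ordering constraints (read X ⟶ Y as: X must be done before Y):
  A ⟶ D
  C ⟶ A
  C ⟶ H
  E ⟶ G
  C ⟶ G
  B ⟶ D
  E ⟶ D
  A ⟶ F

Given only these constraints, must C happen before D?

Yes

There is a constraint chain C → A → D.
That forces C before D in every valid schedule.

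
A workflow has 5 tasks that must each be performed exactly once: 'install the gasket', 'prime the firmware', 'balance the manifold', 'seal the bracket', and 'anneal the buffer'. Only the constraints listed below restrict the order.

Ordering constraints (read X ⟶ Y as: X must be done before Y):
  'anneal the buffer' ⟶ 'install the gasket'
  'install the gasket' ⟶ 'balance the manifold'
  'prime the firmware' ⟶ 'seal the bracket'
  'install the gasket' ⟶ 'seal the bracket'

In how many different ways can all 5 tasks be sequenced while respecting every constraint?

The tasks with no prerequisites are 'prime the firmware', 'anneal the buffer'; any of them can be placed first.
Counting all ways to extend the partial order to a total order gives 7.

7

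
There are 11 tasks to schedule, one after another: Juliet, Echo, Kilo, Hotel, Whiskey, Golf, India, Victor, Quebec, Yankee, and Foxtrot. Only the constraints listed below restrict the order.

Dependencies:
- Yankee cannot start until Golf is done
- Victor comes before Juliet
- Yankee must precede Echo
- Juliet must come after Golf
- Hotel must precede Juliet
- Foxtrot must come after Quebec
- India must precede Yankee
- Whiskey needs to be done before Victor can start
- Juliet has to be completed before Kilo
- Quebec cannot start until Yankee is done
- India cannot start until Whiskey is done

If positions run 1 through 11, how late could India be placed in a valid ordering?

The tasks that are forced after India, directly or by a chain of constraints, are Echo, Quebec, Yankee, Foxtrot. That's 4 tasks.
With 4 mandatory successors out of 11 tasks total, the latest slot for India is 11−4 = 7, and it's reachable by doing all non-successors before India.

7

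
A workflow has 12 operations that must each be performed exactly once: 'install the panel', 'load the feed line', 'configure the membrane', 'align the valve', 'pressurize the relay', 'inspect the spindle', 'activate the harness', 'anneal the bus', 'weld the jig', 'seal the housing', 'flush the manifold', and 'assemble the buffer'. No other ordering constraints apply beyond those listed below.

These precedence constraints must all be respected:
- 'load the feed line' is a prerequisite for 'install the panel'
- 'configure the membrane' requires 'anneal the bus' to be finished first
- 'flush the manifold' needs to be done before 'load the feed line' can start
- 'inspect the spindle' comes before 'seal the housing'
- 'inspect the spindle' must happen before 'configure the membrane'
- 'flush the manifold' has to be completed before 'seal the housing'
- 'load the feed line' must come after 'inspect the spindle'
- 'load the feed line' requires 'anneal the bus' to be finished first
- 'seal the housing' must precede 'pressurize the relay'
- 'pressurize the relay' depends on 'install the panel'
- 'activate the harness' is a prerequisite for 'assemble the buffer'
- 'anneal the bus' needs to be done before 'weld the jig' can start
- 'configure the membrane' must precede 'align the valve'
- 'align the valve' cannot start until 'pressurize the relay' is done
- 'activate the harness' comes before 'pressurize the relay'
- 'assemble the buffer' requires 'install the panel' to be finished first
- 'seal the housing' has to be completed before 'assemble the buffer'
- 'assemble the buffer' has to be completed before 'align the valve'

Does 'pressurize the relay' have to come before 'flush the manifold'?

The constraints actually force 'flush the manifold' before 'pressurize the relay' (via 'flush the manifold' → 'seal the housing' → 'pressurize the relay'), not the other way around.
So 'pressurize the relay' never precedes 'flush the manifold'.

No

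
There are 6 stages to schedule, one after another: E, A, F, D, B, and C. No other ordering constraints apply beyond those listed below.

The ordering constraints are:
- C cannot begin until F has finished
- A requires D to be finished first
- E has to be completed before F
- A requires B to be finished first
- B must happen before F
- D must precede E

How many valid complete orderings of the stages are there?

11

The stages with no prerequisites are D, B; any of them can be placed first.
Counting all ways to extend the partial order to a total order gives 11.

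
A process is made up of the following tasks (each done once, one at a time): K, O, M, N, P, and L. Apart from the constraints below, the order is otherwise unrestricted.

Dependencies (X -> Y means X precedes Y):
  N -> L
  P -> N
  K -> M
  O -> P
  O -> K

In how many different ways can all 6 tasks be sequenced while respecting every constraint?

O is the only task with nothing required before it, so every ordering starts there.
Systematically extending each partial ordering one task at a time and counting, there are 10 complete orderings.

10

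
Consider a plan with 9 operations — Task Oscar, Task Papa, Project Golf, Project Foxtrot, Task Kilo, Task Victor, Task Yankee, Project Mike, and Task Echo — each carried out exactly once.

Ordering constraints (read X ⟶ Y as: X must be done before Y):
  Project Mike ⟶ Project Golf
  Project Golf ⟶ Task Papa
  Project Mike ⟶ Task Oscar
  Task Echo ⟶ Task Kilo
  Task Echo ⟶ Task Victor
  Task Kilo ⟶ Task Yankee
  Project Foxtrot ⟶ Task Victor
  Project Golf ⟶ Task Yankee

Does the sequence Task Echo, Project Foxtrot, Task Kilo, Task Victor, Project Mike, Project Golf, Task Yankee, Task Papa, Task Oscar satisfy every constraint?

Yes

Every stated constraint is respected: Task Kilo sits at position 3, ahead of Task Yankee at position 7, and each of the other listed pairs likewise has the predecessor earlier in the sequence.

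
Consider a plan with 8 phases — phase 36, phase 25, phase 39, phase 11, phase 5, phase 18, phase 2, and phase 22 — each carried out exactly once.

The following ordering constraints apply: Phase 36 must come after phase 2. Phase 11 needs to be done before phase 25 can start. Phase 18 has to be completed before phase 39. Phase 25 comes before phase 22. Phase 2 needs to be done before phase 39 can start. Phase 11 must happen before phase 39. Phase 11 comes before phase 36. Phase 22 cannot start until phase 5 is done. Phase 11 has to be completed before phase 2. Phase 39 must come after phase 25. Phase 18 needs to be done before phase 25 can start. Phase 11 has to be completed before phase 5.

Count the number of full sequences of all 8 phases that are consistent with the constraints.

190

The phases with no prerequisites are phase 11, phase 18; any of them can be placed first.
Systematically extending each partial ordering one phase at a time and counting, there are 190 complete orderings.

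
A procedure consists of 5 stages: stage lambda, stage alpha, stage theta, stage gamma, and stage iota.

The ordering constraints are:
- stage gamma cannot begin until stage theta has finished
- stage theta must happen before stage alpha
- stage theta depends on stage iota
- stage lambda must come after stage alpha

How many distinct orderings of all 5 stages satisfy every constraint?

3

Stage iota is the only stage with nothing required before it, so every ordering starts there.
Counting all ways to extend the partial order to a total order gives 3.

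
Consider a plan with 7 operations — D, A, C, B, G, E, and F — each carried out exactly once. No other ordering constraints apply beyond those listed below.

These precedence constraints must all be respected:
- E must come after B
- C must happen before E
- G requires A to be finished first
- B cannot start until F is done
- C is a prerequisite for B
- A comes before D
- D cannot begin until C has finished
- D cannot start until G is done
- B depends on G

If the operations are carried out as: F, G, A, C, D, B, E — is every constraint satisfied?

In the proposed order, G appears before A.
That contradicts the constraint that A must precede G.

No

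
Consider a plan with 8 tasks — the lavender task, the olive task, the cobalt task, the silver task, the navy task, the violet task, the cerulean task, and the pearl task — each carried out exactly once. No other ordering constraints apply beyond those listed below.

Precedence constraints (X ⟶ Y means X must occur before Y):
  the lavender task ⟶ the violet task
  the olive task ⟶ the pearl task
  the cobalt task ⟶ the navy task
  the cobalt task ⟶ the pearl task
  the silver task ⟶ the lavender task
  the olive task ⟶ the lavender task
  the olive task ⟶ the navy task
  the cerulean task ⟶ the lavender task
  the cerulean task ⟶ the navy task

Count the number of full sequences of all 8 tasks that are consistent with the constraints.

416

4 tasks have no prerequisites (the olive task, the cobalt task, the silver task, the cerulean task), so any of them could come first.
Counting all ways to extend the partial order to a total order gives 416.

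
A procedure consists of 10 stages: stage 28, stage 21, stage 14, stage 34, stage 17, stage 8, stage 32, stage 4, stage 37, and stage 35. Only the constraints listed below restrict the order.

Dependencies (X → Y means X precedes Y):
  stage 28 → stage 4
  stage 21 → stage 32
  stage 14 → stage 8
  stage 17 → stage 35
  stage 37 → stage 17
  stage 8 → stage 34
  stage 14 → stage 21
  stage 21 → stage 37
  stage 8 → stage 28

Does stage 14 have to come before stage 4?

Yes

Following the dependencies: stage 14 → stage 8 → stage 28 → stage 4.
Hence stage 14 necessarily comes before stage 4.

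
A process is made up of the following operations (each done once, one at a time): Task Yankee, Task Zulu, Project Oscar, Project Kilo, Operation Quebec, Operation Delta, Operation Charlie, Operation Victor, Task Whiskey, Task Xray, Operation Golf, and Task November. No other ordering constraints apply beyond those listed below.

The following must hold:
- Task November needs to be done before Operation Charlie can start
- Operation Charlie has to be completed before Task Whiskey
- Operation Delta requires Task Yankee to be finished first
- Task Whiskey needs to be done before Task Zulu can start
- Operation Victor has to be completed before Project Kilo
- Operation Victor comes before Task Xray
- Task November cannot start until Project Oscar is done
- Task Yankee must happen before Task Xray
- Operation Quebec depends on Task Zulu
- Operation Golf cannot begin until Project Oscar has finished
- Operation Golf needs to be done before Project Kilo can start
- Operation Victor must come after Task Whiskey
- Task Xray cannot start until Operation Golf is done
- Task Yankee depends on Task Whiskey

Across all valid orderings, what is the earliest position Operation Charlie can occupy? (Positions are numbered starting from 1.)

The operations that are forced before Operation Charlie, directly or transitively, are Project Oscar, Task November. That's 2 operations.
With 2 mandatory predecessors, the earliest Operation Charlie can sit is position 2+1 = 3, and placing just those 2 first achieves it.

3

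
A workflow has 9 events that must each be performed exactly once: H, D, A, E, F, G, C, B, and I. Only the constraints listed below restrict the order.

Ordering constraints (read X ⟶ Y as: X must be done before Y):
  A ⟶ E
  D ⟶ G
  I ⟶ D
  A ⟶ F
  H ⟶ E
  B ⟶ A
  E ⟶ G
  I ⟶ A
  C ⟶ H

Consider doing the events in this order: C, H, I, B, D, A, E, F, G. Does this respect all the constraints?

Going through the constraints one by one, each required predecessor appears earlier in the sequence than its dependent — e.g. H (position 2) is before E (position 7), as required.

Yes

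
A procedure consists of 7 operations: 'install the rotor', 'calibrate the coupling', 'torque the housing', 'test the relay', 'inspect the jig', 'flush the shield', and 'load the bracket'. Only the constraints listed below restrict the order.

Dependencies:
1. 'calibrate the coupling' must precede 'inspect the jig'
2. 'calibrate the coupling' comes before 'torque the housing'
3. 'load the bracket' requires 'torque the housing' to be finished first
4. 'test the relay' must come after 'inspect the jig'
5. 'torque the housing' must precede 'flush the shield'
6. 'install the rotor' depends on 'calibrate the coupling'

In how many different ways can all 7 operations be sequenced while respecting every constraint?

120

'calibrate the coupling' is the only operation with nothing required before it, so every ordering starts there.
Enumerating by repeatedly choosing an available operation (one whose prerequisites are all placed) gives 120 distinct complete orderings.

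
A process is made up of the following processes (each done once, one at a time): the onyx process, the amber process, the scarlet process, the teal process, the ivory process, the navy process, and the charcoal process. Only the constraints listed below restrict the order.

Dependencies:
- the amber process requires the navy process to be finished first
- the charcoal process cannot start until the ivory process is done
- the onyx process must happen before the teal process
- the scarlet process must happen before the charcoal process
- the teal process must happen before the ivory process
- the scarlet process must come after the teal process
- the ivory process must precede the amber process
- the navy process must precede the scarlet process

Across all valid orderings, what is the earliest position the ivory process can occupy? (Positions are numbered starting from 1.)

3

Every process that must precede the ivory process has to come before it. Tracing all chains that end at the ivory process, those processes are: the onyx process, the teal process — 2 in total.
So at minimum 2 processes come before the ivory process, putting the ivory process no earlier than position 3. That position is achievable by scheduling exactly those predecessors first.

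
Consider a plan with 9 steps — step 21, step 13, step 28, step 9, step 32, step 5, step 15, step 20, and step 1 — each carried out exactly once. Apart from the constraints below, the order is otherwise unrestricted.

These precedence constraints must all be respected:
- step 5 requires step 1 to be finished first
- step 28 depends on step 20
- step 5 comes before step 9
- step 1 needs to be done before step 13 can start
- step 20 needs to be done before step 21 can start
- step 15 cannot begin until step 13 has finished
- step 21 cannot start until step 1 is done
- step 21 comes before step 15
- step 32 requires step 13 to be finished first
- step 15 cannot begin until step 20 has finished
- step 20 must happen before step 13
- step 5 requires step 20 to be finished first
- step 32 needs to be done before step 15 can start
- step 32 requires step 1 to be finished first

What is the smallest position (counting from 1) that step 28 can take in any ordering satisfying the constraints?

2

The only step forced before step 28 (directly or transitively) is step 20.
So at minimum 1 step comes before step 28, putting step 28 no earlier than position 2. That position is achievable by scheduling exactly that predecessor first.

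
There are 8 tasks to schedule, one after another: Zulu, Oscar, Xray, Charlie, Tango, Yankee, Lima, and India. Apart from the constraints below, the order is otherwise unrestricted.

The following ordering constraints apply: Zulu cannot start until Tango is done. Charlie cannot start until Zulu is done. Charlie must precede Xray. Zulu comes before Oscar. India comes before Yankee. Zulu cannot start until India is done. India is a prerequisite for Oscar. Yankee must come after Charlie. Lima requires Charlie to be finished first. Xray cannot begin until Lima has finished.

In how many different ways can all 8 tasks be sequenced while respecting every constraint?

2 tasks have no prerequisites (Tango, India), so any of them could come first.
Counting all ways to extend the partial order to a total order gives 30.

30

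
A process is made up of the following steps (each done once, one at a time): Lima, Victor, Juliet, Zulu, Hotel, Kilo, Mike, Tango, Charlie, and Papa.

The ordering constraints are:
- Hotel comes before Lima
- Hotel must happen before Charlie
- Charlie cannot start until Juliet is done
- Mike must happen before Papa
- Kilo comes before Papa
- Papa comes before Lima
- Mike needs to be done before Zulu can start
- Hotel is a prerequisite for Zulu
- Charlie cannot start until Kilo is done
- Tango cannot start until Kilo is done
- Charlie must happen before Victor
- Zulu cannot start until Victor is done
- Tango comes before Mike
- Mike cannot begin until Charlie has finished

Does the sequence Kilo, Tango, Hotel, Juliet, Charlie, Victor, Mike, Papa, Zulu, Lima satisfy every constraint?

Yes

Every stated constraint is respected: Kilo sits at position 1, ahead of Papa at position 8, and each of the other listed pairs likewise has the predecessor earlier in the sequence.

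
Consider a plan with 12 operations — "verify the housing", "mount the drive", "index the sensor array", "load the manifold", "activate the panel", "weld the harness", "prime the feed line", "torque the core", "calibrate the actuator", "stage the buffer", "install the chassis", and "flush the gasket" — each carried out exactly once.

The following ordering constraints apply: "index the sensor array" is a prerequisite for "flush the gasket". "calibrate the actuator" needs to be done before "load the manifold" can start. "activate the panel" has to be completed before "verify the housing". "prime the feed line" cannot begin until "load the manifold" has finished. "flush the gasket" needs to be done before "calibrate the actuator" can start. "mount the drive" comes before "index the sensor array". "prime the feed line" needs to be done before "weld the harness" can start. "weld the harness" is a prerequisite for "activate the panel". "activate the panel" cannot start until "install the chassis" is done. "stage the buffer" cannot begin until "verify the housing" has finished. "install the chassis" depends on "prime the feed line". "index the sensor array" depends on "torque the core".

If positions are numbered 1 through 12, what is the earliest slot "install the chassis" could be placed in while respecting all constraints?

8

Every operation that must precede "install the chassis" has to come before it. Tracing all chains that end at "install the chassis", those operations are: "mount the drive", "index the sensor array", "load the manifold", "prime the feed line", "torque the core", "calibrate the actuator", "flush the gasket" — 7 in total.
So at minimum 7 operations come before "install the chassis", putting "install the chassis" no earlier than position 8. That position is achievable by scheduling exactly those predecessors first.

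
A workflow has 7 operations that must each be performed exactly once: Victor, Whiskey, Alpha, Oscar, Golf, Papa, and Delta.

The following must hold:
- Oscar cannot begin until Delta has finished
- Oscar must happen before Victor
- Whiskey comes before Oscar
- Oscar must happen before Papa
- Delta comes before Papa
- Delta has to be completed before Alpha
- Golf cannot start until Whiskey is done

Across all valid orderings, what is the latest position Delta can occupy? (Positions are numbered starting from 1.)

The operations that are forced after Delta, directly or by a chain of constraints, are Victor, Alpha, Oscar, Papa. That's 4 operations.
With 4 mandatory successors out of 7 operations total, the latest slot for Delta is 7−4 = 3, and it's reachable by doing all non-successors before Delta.

3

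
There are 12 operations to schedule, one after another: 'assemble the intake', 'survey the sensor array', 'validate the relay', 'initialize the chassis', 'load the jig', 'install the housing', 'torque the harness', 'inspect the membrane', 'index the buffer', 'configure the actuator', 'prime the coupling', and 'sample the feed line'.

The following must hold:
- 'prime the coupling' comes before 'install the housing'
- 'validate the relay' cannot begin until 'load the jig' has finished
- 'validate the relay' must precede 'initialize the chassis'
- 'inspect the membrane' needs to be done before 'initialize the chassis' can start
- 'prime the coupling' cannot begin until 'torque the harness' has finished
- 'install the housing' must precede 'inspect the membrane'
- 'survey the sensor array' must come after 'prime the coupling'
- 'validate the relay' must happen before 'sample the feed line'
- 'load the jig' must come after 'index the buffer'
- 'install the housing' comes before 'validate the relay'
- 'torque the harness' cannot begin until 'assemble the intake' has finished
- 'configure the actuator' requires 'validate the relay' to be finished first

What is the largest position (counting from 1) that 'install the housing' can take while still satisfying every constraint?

Every operation that must follow 'install the housing' has to come after it. Tracing all chains starting from 'install the housing', those operations are: 'validate the relay', 'initialize the chassis', 'inspect the membrane', 'configure the actuator', 'sample the feed line' — 5 in total.
So at least 5 operations follow 'install the housing', putting 'install the housing' no later than position 7. That position is achievable by scheduling everything else first.

7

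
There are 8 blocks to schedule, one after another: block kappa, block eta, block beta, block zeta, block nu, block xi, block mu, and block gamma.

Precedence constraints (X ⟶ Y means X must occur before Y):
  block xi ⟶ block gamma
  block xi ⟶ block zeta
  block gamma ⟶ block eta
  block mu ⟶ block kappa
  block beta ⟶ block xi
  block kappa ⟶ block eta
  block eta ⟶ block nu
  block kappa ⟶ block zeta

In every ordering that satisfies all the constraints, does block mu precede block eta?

Yes

Tracing the constraints gives a chain: block mu → block kappa → block eta.
That forces block mu before block eta in every valid schedule.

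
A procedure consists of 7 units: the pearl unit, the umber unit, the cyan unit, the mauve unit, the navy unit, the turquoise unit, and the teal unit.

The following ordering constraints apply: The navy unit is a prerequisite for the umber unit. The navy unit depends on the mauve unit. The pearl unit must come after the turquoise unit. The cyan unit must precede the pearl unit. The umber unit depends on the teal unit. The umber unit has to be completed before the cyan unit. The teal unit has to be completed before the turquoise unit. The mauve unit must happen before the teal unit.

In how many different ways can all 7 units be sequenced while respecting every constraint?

7

The mauve unit is the only unit with nothing required before it, so every ordering starts there.
Enumerating by repeatedly choosing an available unit (one whose prerequisites are all placed) gives 7 distinct complete orderings.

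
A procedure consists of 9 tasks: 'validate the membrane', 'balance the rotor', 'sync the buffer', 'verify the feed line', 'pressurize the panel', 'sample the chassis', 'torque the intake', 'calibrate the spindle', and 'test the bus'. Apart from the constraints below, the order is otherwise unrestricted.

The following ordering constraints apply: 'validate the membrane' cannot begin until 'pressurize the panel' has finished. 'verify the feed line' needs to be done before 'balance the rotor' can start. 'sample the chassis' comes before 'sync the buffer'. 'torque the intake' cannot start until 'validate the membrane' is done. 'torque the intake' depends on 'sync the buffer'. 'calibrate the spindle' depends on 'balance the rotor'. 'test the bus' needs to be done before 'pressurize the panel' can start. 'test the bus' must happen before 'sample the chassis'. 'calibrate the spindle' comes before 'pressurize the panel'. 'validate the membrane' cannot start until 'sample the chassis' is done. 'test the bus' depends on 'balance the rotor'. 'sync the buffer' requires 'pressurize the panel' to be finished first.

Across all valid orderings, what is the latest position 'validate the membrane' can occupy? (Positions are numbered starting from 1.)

8

The only task forced after 'validate the membrane' (directly or by a chain) is 'torque the intake'.
So at least 1 task follows 'validate the membrane', putting 'validate the membrane' no later than position 8. That position is achievable by scheduling everything else first.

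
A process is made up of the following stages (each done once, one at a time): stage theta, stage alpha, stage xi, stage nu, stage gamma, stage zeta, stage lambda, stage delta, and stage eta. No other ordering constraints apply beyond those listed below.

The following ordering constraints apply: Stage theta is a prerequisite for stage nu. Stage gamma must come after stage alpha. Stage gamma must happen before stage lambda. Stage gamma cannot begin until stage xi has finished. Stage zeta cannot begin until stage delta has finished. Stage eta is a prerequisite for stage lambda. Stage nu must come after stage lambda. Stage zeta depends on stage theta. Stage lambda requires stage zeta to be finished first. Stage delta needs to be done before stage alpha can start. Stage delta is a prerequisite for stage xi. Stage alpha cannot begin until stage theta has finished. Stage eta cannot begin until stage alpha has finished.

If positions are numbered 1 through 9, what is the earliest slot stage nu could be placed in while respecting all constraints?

9

The stages that are forced before stage nu, directly or transitively, are stage theta, stage alpha, stage xi, stage gamma, stage zeta, stage lambda, stage delta, stage eta. That's 8 stages.
So at minimum 8 stages come before stage nu, putting stage nu no earlier than position 9. That position is achievable by scheduling exactly those predecessors first.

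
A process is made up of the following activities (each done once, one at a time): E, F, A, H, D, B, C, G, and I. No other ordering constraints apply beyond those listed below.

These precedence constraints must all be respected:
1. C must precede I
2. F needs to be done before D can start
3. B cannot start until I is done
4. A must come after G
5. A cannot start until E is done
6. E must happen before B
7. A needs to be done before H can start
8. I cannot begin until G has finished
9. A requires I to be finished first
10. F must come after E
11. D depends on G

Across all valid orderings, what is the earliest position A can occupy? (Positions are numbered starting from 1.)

The activities that are forced before A, directly or transitively, are E, C, G, I. That's 4 activities.
So at minimum 4 activities come before A, putting A no earlier than position 5. That position is achievable by scheduling exactly those predecessors first.

5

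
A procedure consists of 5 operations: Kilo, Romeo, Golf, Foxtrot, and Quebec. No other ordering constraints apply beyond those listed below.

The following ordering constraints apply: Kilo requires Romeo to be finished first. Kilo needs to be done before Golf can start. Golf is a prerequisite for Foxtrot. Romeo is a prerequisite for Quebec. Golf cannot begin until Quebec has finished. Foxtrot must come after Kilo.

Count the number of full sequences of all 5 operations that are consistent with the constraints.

2

Only Romeo has no prerequisites, so it must go first.
Enumerating by repeatedly choosing an available operation (one whose prerequisites are all placed) gives 2 distinct complete orderings.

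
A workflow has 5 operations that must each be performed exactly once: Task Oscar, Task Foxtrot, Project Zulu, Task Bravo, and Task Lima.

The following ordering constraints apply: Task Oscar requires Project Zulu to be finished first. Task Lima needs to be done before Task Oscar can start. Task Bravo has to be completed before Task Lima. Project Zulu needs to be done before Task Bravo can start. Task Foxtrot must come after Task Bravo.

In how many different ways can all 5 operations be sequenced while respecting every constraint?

3

Project Zulu is the only operation with nothing required before it, so every ordering starts there.
Counting all ways to extend the partial order to a total order gives 3.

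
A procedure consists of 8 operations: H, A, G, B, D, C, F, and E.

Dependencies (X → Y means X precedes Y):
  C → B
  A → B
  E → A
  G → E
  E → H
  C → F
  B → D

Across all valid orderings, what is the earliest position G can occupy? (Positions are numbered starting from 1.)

1

No constraint forces any other operation before G, so it can be placed first.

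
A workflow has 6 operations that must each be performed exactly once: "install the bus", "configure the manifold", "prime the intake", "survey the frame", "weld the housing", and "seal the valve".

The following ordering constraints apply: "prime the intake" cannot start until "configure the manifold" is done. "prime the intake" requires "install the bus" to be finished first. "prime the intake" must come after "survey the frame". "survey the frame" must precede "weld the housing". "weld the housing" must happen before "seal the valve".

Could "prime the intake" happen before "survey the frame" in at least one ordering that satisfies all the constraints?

Following "survey the frame" → "prime the intake", "survey the frame" must precede "prime the intake" in every valid ordering.
So no valid ordering can have "prime the intake" before "survey the frame".

No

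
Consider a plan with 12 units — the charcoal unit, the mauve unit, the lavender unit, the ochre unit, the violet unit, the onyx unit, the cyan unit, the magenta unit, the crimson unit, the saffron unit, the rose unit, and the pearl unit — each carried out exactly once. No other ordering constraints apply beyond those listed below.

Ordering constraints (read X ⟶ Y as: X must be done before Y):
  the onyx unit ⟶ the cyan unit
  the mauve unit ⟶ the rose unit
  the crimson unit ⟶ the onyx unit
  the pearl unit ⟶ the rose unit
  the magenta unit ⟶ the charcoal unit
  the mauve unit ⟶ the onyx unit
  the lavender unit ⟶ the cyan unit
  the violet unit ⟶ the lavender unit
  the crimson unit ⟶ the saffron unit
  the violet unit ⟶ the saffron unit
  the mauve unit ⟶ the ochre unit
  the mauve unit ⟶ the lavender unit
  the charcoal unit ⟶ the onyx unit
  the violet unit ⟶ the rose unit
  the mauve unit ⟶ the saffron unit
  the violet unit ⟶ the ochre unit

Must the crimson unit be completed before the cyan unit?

Yes

Following the dependencies: the crimson unit → the onyx unit → the cyan unit.
Hence the crimson unit necessarily comes before the cyan unit.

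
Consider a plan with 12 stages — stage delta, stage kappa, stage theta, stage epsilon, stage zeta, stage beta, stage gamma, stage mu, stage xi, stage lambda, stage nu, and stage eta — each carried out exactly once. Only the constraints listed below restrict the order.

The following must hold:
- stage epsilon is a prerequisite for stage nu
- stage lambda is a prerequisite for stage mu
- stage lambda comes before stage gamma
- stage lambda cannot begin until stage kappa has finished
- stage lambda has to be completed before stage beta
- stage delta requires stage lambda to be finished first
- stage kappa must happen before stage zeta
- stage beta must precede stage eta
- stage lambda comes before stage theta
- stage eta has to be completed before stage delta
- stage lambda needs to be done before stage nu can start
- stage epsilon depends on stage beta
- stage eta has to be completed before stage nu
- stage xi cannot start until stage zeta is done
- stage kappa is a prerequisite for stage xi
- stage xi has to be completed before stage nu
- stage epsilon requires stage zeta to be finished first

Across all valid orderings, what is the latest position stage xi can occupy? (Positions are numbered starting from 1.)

Following the constraints forward from stage xi, its only required successor is stage nu.
With 1 mandatory successor out of 12 stages total, the latest slot for stage xi is 12−1 = 11, and it's reachable by doing all non-successors before stage xi.

11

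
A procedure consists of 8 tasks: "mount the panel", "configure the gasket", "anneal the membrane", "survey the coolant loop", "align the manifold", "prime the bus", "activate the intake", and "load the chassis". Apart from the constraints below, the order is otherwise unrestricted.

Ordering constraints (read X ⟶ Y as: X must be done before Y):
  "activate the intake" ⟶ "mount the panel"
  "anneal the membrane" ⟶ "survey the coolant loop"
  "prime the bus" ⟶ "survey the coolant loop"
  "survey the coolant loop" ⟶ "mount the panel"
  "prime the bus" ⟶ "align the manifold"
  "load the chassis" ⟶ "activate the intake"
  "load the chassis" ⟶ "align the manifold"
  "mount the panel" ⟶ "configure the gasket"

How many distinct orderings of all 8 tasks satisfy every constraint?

101

The tasks with no prerequisites are "anneal the membrane", "prime the bus", "load the chassis"; any of them can be placed first.
Enumerating by repeatedly choosing an available task (one whose prerequisites are all placed) gives 101 distinct complete orderings.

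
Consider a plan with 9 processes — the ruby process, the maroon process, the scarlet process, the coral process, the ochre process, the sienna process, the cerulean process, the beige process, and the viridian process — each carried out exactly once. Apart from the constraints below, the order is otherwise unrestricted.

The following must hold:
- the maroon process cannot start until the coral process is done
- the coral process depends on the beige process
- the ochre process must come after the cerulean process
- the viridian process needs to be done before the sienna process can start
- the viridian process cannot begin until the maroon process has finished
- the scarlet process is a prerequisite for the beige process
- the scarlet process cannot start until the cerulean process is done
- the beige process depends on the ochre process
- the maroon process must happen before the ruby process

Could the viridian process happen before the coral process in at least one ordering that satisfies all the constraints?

No

The constraints give a chain the coral process → the maroon process → the viridian process, which forces the coral process before the viridian process.
Hence the viridian process can never be scheduled before the coral process.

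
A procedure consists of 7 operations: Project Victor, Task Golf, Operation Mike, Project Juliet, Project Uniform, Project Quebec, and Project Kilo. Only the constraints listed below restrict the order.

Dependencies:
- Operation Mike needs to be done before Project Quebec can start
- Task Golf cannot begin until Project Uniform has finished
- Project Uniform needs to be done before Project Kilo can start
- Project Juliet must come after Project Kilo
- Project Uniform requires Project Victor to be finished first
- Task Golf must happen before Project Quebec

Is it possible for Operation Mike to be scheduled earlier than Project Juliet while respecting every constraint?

The constraints leave Operation Mike and Project Juliet unordered relative to each other; nothing requires Project Juliet earlier.
That means at least one valid schedule has Operation Mike before Project Juliet.

Yes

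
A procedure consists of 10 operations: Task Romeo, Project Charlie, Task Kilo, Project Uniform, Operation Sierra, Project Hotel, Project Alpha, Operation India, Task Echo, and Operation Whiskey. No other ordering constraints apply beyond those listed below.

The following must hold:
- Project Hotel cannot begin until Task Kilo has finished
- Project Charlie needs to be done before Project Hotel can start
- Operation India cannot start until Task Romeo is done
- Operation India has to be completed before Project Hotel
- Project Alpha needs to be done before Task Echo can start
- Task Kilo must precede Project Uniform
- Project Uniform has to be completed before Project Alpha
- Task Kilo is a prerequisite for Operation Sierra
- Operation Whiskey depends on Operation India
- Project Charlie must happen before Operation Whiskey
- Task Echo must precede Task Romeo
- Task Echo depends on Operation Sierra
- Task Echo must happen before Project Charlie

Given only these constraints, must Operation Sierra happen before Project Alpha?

No

Operation Sierra and Project Alpha are not related by any chain of constraints.
So Operation Sierra can come before Project Alpha or after — it is not forced.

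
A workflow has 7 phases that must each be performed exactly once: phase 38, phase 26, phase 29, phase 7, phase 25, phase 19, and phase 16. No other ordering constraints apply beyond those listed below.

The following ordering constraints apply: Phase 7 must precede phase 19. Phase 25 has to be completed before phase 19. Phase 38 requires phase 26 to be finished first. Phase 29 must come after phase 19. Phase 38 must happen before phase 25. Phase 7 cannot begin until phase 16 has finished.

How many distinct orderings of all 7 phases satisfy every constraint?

2 phases have no prerequisites (phase 26, phase 16), so any of them could come first.
Enumerating by repeatedly choosing an available phase (one whose prerequisites are all placed) gives 10 distinct complete orderings.

10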